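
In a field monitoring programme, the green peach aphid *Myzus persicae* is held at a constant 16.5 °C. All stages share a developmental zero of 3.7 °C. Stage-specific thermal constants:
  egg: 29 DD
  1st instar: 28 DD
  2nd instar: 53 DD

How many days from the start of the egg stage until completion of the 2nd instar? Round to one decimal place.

8.6 days

Daily accumulation at 16.5 °C = 16.5 − 3.7 = 12.8 DD/day.
Total K = 29 + 28 + 53 = 110 DD.
Total duration = 110 / 12.8 = 8.594 ≈ 8.6 days.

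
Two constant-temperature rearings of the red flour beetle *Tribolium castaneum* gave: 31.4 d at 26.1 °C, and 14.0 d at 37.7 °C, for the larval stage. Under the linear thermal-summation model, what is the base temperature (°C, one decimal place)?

16.8 °C

Under the model K = D·(T − T_b), so D₁·(T₁ − T_b) = D₂·(T₂ − T_b).
31.4·(26.1 − T_b) = 14.0·(37.7 − T_b)
T_b = (31.4·26.1 − 14.0·37.7) / (31.4 − 14.0) = 291.74 / 17.4 = 16.767 °C ≈ 16.8 °C.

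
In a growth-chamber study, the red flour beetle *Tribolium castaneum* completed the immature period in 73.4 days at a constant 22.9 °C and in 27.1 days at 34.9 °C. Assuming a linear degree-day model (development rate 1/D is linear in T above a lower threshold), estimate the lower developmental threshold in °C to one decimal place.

Under the model K = D·(T − T_b), so D₁·(T₁ − T_b) = D₂·(T₂ − T_b).
73.4·(22.9 − T_b) = 27.1·(34.9 − T_b)
T_b = (73.4·22.9 − 27.1·34.9) / (73.4 − 27.1) = 735.07 / 46.3 = 15.876 °C ≈ 15.9 °C.

15.9 °C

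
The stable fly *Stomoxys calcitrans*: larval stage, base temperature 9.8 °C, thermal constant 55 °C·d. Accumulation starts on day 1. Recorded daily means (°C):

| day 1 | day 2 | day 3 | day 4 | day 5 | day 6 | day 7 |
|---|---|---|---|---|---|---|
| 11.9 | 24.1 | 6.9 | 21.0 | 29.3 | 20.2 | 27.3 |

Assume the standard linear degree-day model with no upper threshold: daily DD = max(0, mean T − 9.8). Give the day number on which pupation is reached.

Daily DD above 9.8 °C: 2.1, 14.3, 0.0, 11.2, 19.5, 10.4, 17.5.
Cumulative: 2.1, 16.4, 16.4, 27.6, 47.1, 57.5, 75.0.
The total first reaches 55 DD on day 6.

day 6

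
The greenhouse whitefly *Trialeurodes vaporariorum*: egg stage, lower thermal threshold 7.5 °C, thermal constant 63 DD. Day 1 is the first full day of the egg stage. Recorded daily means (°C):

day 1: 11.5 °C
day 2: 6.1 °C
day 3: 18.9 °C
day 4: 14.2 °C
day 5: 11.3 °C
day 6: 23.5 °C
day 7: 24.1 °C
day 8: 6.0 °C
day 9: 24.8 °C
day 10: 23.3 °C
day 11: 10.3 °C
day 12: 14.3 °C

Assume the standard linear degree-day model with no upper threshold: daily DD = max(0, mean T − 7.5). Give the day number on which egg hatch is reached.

day 9

Daily DD above 7.5 °C: 4.0, 0.0, 11.4, 6.7, 3.8, 16.0, 16.6, 0.0, 17.3, 15.8, 2.8, 6.8.
Cumulative: 4.0, 4.0, 15.4, 22.1, 25.9, 41.9, 58.5, 58.5, 75.8, 91.6, 94.4, 101.2.
The total first reaches 63 DD on day 9.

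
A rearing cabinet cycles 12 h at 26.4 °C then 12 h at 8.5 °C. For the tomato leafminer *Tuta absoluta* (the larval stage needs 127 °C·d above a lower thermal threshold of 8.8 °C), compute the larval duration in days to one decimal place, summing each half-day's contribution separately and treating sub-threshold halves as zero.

Day half: max(0, 26.4 − 8.8) × 0.5 = 17.6 × 0.5 = 8.80 DD.
Night half: max(0, 8.5 − 8.8) × 0.5 = 0.0 × 0.5 = 0.00 DD.
Per 24 h: 8.80 DD/day.
Duration = 127 / 8.80 = 14.432 ≈ 14.4 days.

14.4 days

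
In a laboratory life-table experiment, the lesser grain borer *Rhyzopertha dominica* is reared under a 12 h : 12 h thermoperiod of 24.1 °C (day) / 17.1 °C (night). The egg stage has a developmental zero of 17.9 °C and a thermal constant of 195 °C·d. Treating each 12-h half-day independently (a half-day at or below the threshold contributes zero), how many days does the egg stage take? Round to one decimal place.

Day half: max(0, 24.1 − 17.9) × 0.5 = 6.2 × 0.5 = 3.10 DD.
Night half: max(0, 17.1 − 17.9) × 0.5 = 0.0 × 0.5 = 0.00 DD.
Per 24 h: 3.10 DD/day.
Duration = 195 / 3.10 = 62.903 ≈ 62.9 days.

62.9 days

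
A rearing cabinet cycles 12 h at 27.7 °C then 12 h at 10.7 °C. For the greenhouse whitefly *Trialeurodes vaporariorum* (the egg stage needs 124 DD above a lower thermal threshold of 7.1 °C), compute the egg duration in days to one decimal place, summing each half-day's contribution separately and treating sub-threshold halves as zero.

Day half: max(0, 27.7 − 7.1) × 0.5 = 20.6 × 0.5 = 10.30 DD.
Night half: max(0, 10.7 − 7.1) × 0.5 = 3.6 × 0.5 = 1.80 DD.
Per 24 h: 12.10 DD/day.
Duration = 124 / 12.10 = 10.248 ≈ 10.2 days.

10.2 days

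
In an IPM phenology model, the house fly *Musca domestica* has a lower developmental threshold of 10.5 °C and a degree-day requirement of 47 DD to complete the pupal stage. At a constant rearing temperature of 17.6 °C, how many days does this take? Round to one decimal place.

6.6 days

Daily accumulation = 17.6 − 10.5 = 7.1 DD/day.
Duration = 47 / 7.1 = 6.620 ≈ 6.6 days.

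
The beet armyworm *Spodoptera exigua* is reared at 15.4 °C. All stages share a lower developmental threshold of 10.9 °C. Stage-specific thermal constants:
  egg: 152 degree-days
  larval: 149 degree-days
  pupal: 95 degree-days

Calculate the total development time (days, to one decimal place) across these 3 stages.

88.0 days

Daily accumulation at 15.4 °C = 15.4 − 10.9 = 4.5 DD/day.
Total K = 152 + 149 + 95 = 396 DD.
Total duration = 396 / 4.5 = 88.000 ≈ 88.0 days.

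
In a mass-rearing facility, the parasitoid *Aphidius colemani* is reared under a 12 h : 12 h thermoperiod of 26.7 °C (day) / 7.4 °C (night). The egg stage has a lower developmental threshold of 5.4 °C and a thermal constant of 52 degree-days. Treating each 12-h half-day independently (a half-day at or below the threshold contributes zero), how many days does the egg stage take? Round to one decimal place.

4.5 days

Day half: max(0, 26.7 − 5.4) × 0.5 = 21.3 × 0.5 = 10.65 DD.
Night half: max(0, 7.4 − 5.4) × 0.5 = 2.0 × 0.5 = 1.00 DD.
Per 24 h: 11.65 DD/day.
Duration = 52 / 11.65 = 4.464 ≈ 4.5 days.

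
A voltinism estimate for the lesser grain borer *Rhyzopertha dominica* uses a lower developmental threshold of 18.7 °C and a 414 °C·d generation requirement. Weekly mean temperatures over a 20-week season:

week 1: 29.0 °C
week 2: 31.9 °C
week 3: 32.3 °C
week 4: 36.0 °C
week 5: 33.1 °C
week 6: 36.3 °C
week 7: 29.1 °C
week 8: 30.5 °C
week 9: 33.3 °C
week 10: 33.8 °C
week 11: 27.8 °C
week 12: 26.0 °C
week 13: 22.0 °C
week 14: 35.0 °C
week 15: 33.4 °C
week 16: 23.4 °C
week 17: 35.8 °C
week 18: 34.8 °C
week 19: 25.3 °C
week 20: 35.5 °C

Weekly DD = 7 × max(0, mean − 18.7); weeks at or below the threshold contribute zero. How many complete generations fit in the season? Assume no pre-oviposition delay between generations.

4 generations

Weekly DD (7 × max(0, T̄ − 18.7)): 72.1, 92.4, 95.2, 121.1, 100.8, 123.2, 72.8, 82.6, 102.2, 105.7, 63.7, 51.1, 23.1, 114.1, 102.9, 32.9, 119.7, 112.7, 46.2, 117.6.
Season total = 1752.1 DD.
Complete generations = ⌊1752.1 / 414⌋ = 4.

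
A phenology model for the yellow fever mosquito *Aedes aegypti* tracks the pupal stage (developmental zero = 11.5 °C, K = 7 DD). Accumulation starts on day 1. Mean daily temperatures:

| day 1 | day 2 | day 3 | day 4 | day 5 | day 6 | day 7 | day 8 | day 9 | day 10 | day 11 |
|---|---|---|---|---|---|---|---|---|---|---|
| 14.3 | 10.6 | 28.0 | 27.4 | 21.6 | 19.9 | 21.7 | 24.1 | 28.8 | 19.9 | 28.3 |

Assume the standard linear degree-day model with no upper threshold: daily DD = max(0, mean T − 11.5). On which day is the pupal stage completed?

Daily DD above 11.5 °C: 2.8, 0.0, 16.5, 15.9, 10.1, 8.4, 10.2, 12.6, 17.3, 8.4, 16.8.
Cumulative: 2.8, 2.8, 19.3, 35.2, 45.3, 53.7, 63.9, 76.5, 93.8, 102.2, 119.0.
The total first reaches 7 DD on day 3.

day 3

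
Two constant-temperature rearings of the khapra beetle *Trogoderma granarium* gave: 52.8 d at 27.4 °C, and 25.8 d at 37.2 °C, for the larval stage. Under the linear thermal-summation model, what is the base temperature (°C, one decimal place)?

Under the model K = D·(T − T_b), so D₁·(T₁ − T_b) = D₂·(T₂ − T_b).
52.8·(27.4 − T_b) = 25.8·(37.2 − T_b)
T_b = (52.8·27.4 − 25.8·37.2) / (52.8 − 25.8) = 486.96 / 27.0 = 18.036 °C ≈ 18.0 °C.

18.0 °C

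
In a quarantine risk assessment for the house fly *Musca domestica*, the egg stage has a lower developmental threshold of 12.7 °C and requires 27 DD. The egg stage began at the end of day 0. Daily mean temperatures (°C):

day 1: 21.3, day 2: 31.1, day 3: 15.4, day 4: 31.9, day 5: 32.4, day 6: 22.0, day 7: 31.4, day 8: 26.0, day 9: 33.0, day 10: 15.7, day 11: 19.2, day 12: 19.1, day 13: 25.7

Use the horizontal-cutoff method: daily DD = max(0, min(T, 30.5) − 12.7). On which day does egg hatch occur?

day 3

Daily DD above 12.7 °C (capped at 17.8): 8.6, 17.8, 2.7, 17.8, 17.8, 9.3, 17.8, 13.3, 17.8, 3.0, 6.5, 6.4, 13.0.
Cumulative: 8.6, 26.4, 29.1, 46.9, 64.7, 74.0, 91.8, 105.1, 122.9, 125.9, 132.4, 138.8, 151.8.
The total first reaches 27 DD on day 3.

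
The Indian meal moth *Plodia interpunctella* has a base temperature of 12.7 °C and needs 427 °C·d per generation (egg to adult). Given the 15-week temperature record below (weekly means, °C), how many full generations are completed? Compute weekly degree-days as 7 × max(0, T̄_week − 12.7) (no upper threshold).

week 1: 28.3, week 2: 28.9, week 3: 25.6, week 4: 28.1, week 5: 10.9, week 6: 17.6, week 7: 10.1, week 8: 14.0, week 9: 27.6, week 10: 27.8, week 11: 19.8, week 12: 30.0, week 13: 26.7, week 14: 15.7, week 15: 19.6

2 generations

Weekly DD (7 × max(0, T̄ − 12.7)): 109.2, 113.4, 90.3, 107.8, 0.0, 34.3, 0.0, 9.1, 104.3, 105.7, 49.7, 121.1, 98.0, 21.0, 48.3.
Season total = 1012.2 DD.
Complete generations = ⌊1012.2 / 427⌋ = 2.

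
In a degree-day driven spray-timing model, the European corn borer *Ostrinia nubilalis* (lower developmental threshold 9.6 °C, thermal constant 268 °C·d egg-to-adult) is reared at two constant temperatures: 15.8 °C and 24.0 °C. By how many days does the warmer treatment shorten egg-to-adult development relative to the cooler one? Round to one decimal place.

24.6 days

At 15.8 °C: 268 / (15.8 − 9.6) = 268 / 6.2 = 43.226 d.
At 24.0 °C: 268 / (24.0 − 9.6) = 268 / 14.4 = 18.611 d.
Difference = |43.226 − 18.611| = 24.615 ≈ 24.6 days.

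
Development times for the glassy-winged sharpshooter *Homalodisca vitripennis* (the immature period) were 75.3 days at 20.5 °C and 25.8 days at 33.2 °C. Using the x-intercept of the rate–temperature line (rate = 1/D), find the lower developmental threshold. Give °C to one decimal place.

Equal thermal constants: D₁(T₁ − T_b) = D₂(T₂ − T_b).
75.3·(20.5 − T_b) = 25.8·(33.2 − T_b)
T_b = (75.3·20.5 − 25.8·33.2) / (75.3 − 25.8) = 687.09 / 49.5 = 13.881 °C ≈ 13.9 °C.

13.9 °C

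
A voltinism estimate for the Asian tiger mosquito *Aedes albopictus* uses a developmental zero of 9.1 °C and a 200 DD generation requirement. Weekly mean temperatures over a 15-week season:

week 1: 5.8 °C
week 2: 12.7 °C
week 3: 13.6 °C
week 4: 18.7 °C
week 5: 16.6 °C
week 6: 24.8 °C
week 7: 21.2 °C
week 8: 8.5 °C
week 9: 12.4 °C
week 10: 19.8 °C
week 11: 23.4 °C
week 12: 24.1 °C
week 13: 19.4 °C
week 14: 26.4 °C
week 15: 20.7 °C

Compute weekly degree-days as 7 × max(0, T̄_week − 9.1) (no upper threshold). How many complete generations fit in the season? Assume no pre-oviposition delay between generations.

4 generations

Weekly DD (7 × max(0, T̄ − 9.1)): 0.0, 25.2, 31.5, 67.2, 52.5, 109.9, 84.7, 0.0, 23.1, 74.9, 100.1, 105.0, 72.1, 121.1, 81.2.
Season total = 948.5 DD.
Complete generations = ⌊948.5 / 200⌋ = 4.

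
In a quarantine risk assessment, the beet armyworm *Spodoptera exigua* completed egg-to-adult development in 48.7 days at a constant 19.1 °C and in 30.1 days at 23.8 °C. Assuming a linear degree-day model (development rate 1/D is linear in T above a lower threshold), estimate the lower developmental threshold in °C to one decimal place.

Linear rate model ⇒ the product D·(T − T_b) is constant across temperatures.
48.7·(19.1 − T_b) = 30.1·(23.8 − T_b)
T_b = (48.7·19.1 − 30.1·23.8) / (48.7 − 30.1) = 213.79 / 18.6 = 11.494 °C ≈ 11.5 °C.

11.5 °C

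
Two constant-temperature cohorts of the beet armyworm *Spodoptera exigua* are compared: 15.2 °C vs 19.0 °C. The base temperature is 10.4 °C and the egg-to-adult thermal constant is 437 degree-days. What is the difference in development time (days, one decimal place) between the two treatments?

40.2 days

At 15.2 °C: 437 / (15.2 − 10.4) = 437 / 4.8 = 91.042 d.
At 19.0 °C: 437 / (19.0 − 10.4) = 437 / 8.6 = 50.814 d.
Difference = |91.042 − 50.814| = 40.228 ≈ 40.2 days.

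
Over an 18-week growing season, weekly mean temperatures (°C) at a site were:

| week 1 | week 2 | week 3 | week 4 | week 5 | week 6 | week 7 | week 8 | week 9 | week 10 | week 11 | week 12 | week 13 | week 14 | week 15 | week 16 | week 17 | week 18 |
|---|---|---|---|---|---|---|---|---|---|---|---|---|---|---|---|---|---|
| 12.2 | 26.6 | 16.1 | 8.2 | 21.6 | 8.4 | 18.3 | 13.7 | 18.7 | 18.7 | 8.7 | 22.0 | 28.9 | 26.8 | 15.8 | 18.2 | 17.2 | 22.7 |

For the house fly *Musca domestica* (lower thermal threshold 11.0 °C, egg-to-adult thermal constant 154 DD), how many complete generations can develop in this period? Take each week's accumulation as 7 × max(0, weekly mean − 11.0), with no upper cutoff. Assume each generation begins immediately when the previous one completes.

6 generations

Weekly DD (7 × max(0, T̄ − 11.0)): 8.4, 109.2, 35.7, 0.0, 74.2, 0.0, 51.1, 18.9, 53.9, 53.9, 0.0, 77.0, 125.3, 110.6, 33.6, 50.4, 43.4, 81.9.
Season total = 927.5 DD.
Complete generations = ⌊927.5 / 154⌋ = 6.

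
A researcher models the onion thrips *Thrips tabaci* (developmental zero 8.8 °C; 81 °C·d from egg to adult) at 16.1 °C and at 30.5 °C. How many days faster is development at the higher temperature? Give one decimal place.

At 16.1 °C: 81 / (16.1 − 8.8) = 81 / 7.3 = 11.096 d.
At 30.5 °C: 81 / (30.5 − 8.8) = 81 / 21.7 = 3.733 d.
Difference = |11.096 − 3.733| = 7.363 ≈ 7.4 days.

7.4 days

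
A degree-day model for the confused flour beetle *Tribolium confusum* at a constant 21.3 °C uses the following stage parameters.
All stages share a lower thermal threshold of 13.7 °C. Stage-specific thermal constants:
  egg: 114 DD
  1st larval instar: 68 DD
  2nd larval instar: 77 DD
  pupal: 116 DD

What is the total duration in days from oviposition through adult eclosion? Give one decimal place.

49.3 days

Daily accumulation at 21.3 °C = 21.3 − 13.7 = 7.6 DD/day.
Total K = 114 + 68 + 77 + 116 = 375 DD.
Total duration = 375 / 7.6 = 49.342 ≈ 49.3 days.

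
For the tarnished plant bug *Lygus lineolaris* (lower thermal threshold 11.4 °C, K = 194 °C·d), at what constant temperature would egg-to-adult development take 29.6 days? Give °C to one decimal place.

18.0 °C

Required daily accumulation = 194 / 29.6 = 6.554 DD/day.
T = T_base + 6.554 = 11.4 + 6.554 = 17.954 ≈ 18.0 °C.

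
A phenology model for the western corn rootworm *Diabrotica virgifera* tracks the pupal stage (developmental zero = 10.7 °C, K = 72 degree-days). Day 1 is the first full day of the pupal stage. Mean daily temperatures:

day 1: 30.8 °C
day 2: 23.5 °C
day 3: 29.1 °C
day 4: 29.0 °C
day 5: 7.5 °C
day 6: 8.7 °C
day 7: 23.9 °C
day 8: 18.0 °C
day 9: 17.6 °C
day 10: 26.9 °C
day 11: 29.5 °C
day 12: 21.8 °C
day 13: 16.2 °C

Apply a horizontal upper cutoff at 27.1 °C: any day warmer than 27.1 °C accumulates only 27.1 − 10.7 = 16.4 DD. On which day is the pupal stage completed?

day 7

Daily DD above 10.7 °C (capped at 16.4): 16.4, 12.8, 16.4, 16.4, 0.0, 0.0, 13.2, 7.3, 6.9, 16.2, 16.4, 11.1, 5.5.
Cumulative: 16.4, 29.2, 45.6, 62.0, 62.0, 62.0, 75.2, 82.5, 89.4, 105.6, 122.0, 133.1, 138.6.
The total first reaches 72 DD on day 7.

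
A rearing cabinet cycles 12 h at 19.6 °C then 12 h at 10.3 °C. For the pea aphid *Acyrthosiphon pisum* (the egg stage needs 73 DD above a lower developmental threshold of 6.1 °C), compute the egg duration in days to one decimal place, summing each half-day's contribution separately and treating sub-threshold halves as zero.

Day half: max(0, 19.6 − 6.1) × 0.5 = 13.5 × 0.5 = 6.75 DD.
Night half: max(0, 10.3 − 6.1) × 0.5 = 4.2 × 0.5 = 2.10 DD.
Per 24 h: 8.85 DD/day.
Duration = 73 / 8.85 = 8.249 ≈ 8.2 days.

8.2 days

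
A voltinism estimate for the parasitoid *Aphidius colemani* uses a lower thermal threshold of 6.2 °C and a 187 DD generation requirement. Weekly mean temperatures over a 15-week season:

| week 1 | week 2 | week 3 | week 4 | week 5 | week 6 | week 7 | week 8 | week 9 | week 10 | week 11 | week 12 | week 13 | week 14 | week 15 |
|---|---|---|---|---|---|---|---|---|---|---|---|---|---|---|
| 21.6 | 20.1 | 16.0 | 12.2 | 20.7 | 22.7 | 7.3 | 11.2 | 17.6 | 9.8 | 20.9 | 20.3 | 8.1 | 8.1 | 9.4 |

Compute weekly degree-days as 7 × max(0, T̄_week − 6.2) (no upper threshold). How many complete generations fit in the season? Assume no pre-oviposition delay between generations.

4 generations

Weekly DD (7 × max(0, T̄ − 6.2)): 107.8, 97.3, 68.6, 42.0, 101.5, 115.5, 7.7, 35.0, 79.8, 25.2, 102.9, 98.7, 13.3, 13.3, 22.4.
Season total = 931.0 DD.
Complete generations = ⌊931.0 / 187⌋ = 4.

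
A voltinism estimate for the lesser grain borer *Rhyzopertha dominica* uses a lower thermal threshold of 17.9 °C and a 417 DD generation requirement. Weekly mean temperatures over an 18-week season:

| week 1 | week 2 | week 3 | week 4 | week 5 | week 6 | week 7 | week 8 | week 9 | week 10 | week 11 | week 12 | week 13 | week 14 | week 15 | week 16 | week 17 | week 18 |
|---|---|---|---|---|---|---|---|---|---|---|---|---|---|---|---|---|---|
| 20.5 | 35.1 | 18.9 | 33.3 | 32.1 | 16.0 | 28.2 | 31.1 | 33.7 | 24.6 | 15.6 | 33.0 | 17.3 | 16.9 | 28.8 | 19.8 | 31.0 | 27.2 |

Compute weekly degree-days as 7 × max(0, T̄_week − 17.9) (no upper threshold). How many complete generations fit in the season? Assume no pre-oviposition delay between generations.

2 generations

Weekly DD (7 × max(0, T̄ − 17.9)): 18.2, 120.4, 7.0, 107.8, 99.4, 0.0, 72.1, 92.4, 110.6, 46.9, 0.0, 105.7, 0.0, 0.0, 76.3, 13.3, 91.7, 65.1.
Season total = 1026.9 DD.
Complete generations = ⌊1026.9 / 417⌋ = 2.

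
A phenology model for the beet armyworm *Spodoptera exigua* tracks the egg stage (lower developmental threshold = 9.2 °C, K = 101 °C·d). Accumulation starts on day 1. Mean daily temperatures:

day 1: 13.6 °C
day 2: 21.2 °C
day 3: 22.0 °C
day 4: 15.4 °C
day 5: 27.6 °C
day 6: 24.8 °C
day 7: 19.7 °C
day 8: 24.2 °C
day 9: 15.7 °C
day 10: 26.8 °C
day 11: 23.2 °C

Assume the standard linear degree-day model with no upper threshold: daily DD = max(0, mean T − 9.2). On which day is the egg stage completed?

Daily DD above 9.2 °C: 4.4, 12.0, 12.8, 6.2, 18.4, 15.6, 10.5, 15.0, 6.5, 17.6, 14.0.
Cumulative: 4.4, 16.4, 29.2, 35.4, 53.8, 69.4, 79.9, 94.9, 101.4, 119.0, 133.0.
The total first reaches 101 DD on day 9.

day 9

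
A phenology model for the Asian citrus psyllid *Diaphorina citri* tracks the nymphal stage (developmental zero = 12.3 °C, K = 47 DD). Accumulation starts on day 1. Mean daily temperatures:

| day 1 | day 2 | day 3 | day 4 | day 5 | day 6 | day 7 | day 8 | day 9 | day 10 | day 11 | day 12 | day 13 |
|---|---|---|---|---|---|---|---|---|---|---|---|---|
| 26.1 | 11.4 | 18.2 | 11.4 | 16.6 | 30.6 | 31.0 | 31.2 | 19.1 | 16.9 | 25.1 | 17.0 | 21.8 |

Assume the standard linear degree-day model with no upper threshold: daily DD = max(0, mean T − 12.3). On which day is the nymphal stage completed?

day 7

Daily DD above 12.3 °C: 13.8, 0.0, 5.9, 0.0, 4.3, 18.3, 18.7, 18.9, 6.8, 4.6, 12.8, 4.7, 9.5.
Cumulative: 13.8, 13.8, 19.7, 19.7, 24.0, 42.3, 61.0, 79.9, 86.7, 91.3, 104.1, 108.8, 118.3.
The total first reaches 47 DD on day 7.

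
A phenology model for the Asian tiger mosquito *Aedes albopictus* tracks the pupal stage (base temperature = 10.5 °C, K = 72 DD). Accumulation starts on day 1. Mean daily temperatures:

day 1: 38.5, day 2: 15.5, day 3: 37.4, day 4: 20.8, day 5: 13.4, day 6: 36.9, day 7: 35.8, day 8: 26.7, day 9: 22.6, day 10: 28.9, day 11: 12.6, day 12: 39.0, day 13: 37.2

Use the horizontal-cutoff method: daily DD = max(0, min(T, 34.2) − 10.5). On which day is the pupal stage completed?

Daily DD above 10.5 °C (capped at 23.7): 23.7, 5.0, 23.7, 10.3, 2.9, 23.7, 23.7, 16.2, 12.1, 18.4, 2.1, 23.7, 23.7.
Cumulative: 23.7, 28.7, 52.4, 62.7, 65.6, 89.3, 113.0, 129.2, 141.3, 159.7, 161.8, 185.5, 209.2.
The total first reaches 72 DD on day 6.

day 6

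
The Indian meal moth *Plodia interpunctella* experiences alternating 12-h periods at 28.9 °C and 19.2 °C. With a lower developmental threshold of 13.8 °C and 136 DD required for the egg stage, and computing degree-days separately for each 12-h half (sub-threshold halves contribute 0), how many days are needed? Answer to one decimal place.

Day half: max(0, 28.9 − 13.8) × 0.5 = 15.1 × 0.5 = 7.55 DD.
Night half: max(0, 19.2 − 13.8) × 0.5 = 5.4 × 0.5 = 2.70 DD.
Per 24 h: 10.25 DD/day.
Duration = 136 / 10.25 = 13.268 ≈ 13.3 days.

13.3 days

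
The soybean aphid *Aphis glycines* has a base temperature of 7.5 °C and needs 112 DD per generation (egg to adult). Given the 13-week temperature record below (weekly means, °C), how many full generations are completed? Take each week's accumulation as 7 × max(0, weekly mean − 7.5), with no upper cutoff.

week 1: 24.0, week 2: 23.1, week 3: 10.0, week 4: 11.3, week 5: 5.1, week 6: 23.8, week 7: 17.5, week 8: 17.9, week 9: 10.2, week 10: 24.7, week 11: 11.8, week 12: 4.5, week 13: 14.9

6 generations

Weekly DD (7 × max(0, T̄ − 7.5)): 115.5, 109.2, 17.5, 26.6, 0.0, 114.1, 70.0, 72.8, 18.9, 120.4, 30.1, 0.0, 51.8.
Season total = 746.9 DD.
Complete generations = ⌊746.9 / 112⌋ = 6.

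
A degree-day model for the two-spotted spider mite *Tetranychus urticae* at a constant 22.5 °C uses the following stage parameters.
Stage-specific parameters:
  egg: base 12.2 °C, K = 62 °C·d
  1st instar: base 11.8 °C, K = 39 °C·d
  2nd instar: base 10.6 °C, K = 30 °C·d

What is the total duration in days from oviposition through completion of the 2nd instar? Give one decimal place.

12.2 days

egg: 62 / (22.5 − 12.2) = 62 / 10.3 = 6.019 d.
1st instar: 39 / (22.5 − 11.8) = 39 / 10.7 = 3.645 d.
2nd instar: 30 / (22.5 − 10.6) = 30 / 11.9 = 2.521 d.
Sum = 12.185 ≈ 12.2 days.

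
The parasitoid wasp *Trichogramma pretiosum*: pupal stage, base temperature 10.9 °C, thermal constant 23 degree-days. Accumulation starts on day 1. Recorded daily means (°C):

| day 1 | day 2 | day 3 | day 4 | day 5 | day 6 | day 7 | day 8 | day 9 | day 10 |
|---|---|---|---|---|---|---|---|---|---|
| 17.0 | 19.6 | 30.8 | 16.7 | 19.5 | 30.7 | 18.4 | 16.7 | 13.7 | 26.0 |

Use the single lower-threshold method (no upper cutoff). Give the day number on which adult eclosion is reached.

day 3

Daily DD above 10.9 °C: 6.1, 8.7, 19.9, 5.8, 8.6, 19.8, 7.5, 5.8, 2.8, 15.1.
Cumulative: 6.1, 14.8, 34.7, 40.5, 49.1, 68.9, 76.4, 82.2, 85.0, 100.1.
The total first reaches 23 DD on day 3.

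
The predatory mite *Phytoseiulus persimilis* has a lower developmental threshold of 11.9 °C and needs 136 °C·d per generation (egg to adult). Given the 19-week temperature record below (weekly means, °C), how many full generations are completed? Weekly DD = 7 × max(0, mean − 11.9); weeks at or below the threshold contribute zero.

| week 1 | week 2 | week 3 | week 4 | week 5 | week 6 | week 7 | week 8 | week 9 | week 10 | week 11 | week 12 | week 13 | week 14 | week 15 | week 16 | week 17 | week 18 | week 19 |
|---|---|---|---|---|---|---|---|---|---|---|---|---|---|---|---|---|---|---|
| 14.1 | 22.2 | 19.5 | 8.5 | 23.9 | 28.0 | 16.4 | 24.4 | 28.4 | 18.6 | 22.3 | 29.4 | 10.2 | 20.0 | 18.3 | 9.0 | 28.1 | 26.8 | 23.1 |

8 generations

Weekly DD (7 × max(0, T̄ − 11.9)): 15.4, 72.1, 53.2, 0.0, 84.0, 112.7, 31.5, 87.5, 115.5, 46.9, 72.8, 122.5, 0.0, 56.7, 44.8, 0.0, 113.4, 104.3, 78.4.
Season total = 1211.7 DD.
Complete generations = ⌊1211.7 / 136⌋ = 8.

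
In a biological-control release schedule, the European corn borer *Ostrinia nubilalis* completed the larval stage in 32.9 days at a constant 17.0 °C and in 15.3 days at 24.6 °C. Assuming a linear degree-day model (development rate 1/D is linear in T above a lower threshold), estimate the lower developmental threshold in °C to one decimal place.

10.4 °C

Equal thermal constants: D₁(T₁ − T_b) = D₂(T₂ − T_b).
32.9·(17.0 − T_b) = 15.3·(24.6 − T_b)
T_b = (32.9·17.0 − 15.3·24.6) / (32.9 − 15.3) = 182.92 / 17.6 = 10.393 °C ≈ 10.4 °C.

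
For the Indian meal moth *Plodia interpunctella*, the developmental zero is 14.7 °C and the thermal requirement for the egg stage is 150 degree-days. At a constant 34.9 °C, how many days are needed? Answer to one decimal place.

7.4 days

Daily accumulation = 34.9 − 14.7 = 20.2 DD/day.
Duration = 150 / 20.2 = 7.426 ≈ 7.4 days.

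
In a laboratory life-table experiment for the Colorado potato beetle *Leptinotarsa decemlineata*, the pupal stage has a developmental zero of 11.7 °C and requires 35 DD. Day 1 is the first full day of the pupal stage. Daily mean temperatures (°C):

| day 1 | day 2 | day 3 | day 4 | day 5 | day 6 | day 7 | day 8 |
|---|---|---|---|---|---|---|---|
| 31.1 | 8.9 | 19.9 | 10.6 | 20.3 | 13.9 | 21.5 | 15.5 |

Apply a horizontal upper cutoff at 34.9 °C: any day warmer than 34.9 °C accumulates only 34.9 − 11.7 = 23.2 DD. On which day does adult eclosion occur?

Daily DD above 11.7 °C (capped at 23.2): 19.4, 0.0, 8.2, 0.0, 8.6, 2.2, 9.8, 3.8.
Cumulative: 19.4, 19.4, 27.6, 27.6, 36.2, 38.4, 48.2, 52.0.
The total first reaches 35 DD on day 5.

day 5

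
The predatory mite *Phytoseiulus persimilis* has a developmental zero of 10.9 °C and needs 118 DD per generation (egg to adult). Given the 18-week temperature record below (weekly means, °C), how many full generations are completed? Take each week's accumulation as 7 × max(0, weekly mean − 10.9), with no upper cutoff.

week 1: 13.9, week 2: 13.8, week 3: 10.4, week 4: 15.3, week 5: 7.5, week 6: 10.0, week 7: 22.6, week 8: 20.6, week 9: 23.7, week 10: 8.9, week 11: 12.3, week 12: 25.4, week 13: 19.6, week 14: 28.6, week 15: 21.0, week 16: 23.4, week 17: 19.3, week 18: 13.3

7 generations

Weekly DD (7 × max(0, T̄ − 10.9)): 21.0, 20.3, 0.0, 30.8, 0.0, 0.0, 81.9, 67.9, 89.6, 0.0, 9.8, 101.5, 60.9, 123.9, 70.7, 87.5, 58.8, 16.8.
Season total = 841.4 DD.
Complete generations = ⌊841.4 / 118⌋ = 7.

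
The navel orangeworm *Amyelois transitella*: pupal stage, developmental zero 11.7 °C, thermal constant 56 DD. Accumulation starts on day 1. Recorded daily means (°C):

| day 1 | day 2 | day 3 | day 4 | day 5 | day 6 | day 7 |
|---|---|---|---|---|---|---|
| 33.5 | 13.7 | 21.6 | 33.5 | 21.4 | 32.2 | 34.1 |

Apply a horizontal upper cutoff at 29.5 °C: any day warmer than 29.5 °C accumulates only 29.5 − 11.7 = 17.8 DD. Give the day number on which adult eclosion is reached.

day 5

Daily DD above 11.7 °C (capped at 17.8): 17.8, 2.0, 9.9, 17.8, 9.7, 17.8, 17.8.
Cumulative: 17.8, 19.8, 29.7, 47.5, 57.2, 75.0, 92.8.
The total first reaches 56 DD on day 5.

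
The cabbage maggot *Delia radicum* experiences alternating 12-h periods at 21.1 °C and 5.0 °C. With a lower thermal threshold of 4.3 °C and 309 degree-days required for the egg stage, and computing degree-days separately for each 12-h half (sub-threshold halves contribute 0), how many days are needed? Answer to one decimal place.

Day half: max(0, 21.1 − 4.3) × 0.5 = 16.8 × 0.5 = 8.40 DD.
Night half: max(0, 5.0 − 4.3) × 0.5 = 0.7 × 0.5 = 0.35 DD.
Per 24 h: 8.75 DD/day.
Duration = 309 / 8.75 = 35.314 ≈ 35.3 days.

35.3 days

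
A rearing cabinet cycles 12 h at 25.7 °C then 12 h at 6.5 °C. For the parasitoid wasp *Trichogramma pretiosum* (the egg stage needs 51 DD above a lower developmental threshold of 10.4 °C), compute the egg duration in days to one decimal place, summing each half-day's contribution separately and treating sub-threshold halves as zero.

6.7 days

Day half: max(0, 25.7 − 10.4) × 0.5 = 15.3 × 0.5 = 7.65 DD.
Night half: max(0, 6.5 − 10.4) × 0.5 = 0.0 × 0.5 = 0.00 DD.
Per 24 h: 7.65 DD/day.
Duration = 51 / 7.65 = 6.667 ≈ 6.7 days.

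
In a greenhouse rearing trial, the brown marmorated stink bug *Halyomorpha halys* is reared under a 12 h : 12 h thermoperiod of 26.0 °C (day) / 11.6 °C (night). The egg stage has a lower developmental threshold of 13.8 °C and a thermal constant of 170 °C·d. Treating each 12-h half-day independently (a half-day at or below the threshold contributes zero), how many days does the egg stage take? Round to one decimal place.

Day half: max(0, 26.0 − 13.8) × 0.5 = 12.2 × 0.5 = 6.10 DD.
Night half: max(0, 11.6 − 13.8) × 0.5 = 0.0 × 0.5 = 0.00 DD.
Per 24 h: 6.10 DD/day.
Duration = 170 / 6.10 = 27.869 ≈ 27.9 days.

27.9 days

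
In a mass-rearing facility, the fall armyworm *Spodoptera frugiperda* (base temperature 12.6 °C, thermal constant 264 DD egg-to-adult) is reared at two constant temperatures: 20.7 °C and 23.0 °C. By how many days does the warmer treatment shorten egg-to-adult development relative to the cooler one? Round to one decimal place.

7.2 days

At 20.7 °C: 264 / (20.7 − 12.6) = 264 / 8.1 = 32.593 d.
At 23.0 °C: 264 / (23.0 − 12.6) = 264 / 10.4 = 25.385 d.
Difference = |32.593 − 25.385| = 7.208 ≈ 7.2 days.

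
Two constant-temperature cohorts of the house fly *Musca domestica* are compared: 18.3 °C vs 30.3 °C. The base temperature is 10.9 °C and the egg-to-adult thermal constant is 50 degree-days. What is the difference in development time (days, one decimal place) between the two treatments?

At 18.3 °C: 50 / (18.3 − 10.9) = 50 / 7.4 = 6.757 d.
At 30.3 °C: 50 / (30.3 − 10.9) = 50 / 19.4 = 2.577 d.
Difference = |6.757 − 2.577| = 4.179 ≈ 4.2 days.

4.2 days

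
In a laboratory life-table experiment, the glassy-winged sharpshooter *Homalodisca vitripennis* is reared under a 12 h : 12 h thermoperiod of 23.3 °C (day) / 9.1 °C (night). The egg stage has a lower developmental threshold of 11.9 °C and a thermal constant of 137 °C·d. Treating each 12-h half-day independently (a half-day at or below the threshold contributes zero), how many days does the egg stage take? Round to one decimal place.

Day half: max(0, 23.3 − 11.9) × 0.5 = 11.4 × 0.5 = 5.70 DD.
Night half: max(0, 9.1 − 11.9) × 0.5 = 0.0 × 0.5 = 0.00 DD.
Per 24 h: 5.70 DD/day.
Duration = 137 / 5.70 = 24.035 ≈ 24.0 days.

24.0 days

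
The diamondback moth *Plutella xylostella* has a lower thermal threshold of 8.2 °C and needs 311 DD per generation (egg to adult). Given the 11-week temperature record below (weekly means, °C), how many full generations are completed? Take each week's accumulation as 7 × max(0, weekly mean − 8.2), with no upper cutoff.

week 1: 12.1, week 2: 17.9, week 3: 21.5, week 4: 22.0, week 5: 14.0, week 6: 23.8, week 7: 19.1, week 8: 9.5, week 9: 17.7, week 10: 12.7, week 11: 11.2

Weekly DD (7 × max(0, T̄ − 8.2)): 27.3, 67.9, 93.1, 96.6, 40.6, 109.2, 76.3, 9.1, 66.5, 31.5, 21.0.
Season total = 639.1 DD.
Complete generations = ⌊639.1 / 311⌋ = 2.

2 generations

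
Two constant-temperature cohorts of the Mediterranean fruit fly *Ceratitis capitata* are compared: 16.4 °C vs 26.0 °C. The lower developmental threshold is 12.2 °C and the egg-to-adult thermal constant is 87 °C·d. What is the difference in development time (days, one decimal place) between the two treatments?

14.4 days

At 16.4 °C: 87 / (16.4 − 12.2) = 87 / 4.2 = 20.714 d.
At 26.0 °C: 87 / (26.0 − 12.2) = 87 / 13.8 = 6.304 d.
Difference = |20.714 − 6.304| = 14.410 ≈ 14.4 days.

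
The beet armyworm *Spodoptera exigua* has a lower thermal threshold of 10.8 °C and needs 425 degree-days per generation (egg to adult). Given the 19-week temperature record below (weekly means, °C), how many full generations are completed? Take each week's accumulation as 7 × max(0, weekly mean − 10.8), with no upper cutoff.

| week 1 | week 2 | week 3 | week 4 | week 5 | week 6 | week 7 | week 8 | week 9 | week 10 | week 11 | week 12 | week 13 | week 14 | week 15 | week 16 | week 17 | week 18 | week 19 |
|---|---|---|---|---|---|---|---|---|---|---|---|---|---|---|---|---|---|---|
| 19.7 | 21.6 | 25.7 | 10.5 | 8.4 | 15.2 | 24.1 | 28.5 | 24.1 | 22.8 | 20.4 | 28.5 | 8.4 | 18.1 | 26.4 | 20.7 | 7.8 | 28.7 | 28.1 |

Weekly DD (7 × max(0, T̄ − 10.8)): 62.3, 75.6, 104.3, 0.0, 0.0, 30.8, 93.1, 123.9, 93.1, 84.0, 67.2, 123.9, 0.0, 51.1, 109.2, 69.3, 0.0, 125.3, 121.1.
Season total = 1334.2 DD.
Complete generations = ⌊1334.2 / 425⌋ = 3.

3 generations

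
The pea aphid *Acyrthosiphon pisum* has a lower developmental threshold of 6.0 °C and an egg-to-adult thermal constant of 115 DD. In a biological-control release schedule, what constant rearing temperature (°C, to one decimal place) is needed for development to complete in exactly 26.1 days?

Required daily accumulation = 115 / 26.1 = 4.406 DD/day.
T = T_base + 4.406 = 6.0 + 4.406 = 10.406 ≈ 10.4 °C.

10.4 °C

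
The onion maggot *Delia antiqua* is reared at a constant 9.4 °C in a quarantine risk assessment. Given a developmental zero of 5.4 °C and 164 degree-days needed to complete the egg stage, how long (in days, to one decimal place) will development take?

41.0 days

Daily accumulation = 9.4 − 5.4 = 4.0 DD/day.
Duration = 164 / 4.0 = 41.000 ≈ 41.0 days.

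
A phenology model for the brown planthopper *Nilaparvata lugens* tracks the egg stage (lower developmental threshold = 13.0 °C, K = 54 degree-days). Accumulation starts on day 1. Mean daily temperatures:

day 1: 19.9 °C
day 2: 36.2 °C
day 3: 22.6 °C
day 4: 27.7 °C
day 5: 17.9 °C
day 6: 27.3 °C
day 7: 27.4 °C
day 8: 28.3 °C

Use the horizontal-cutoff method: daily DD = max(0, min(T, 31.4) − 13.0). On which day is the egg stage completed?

day 5

Daily DD above 13.0 °C (capped at 18.4): 6.9, 18.4, 9.6, 14.7, 4.9, 14.3, 14.4, 15.3.
Cumulative: 6.9, 25.3, 34.9, 49.6, 54.5, 68.8, 83.2, 98.5.
The total first reaches 54 DD on day 5.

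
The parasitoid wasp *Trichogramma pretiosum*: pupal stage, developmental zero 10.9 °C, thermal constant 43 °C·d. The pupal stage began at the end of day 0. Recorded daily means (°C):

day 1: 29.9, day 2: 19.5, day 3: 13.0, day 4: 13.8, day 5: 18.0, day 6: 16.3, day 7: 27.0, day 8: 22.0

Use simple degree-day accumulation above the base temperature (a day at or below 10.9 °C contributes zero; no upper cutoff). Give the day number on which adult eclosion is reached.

Daily DD above 10.9 °C: 19.0, 8.6, 2.1, 2.9, 7.1, 5.4, 16.1, 11.1.
Cumulative: 19.0, 27.6, 29.7, 32.6, 39.7, 45.1, 61.2, 72.3.
The total first reaches 43 DD on day 6.

day 6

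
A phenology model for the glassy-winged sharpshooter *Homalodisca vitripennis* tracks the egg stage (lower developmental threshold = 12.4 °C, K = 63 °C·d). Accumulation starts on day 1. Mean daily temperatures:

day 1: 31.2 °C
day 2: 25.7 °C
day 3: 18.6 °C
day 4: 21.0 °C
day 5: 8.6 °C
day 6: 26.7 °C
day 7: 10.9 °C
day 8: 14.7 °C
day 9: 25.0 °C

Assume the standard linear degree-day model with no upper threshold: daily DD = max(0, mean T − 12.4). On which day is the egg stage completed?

day 8

Daily DD above 12.4 °C: 18.8, 13.3, 6.2, 8.6, 0.0, 14.3, 0.0, 2.3, 12.6.
Cumulative: 18.8, 32.1, 38.3, 46.9, 46.9, 61.2, 61.2, 63.5, 76.1.
The total first reaches 63 DD on day 8.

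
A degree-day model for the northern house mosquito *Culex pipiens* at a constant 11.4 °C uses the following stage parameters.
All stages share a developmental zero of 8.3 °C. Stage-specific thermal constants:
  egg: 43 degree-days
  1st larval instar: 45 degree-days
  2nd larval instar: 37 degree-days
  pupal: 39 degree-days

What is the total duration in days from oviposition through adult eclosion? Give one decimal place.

52.9 days

Daily accumulation at 11.4 °C = 11.4 − 8.3 = 3.1 DD/day.
Total K = 43 + 45 + 37 + 39 = 164 DD.
Total duration = 164 / 3.1 = 52.903 ≈ 52.9 days.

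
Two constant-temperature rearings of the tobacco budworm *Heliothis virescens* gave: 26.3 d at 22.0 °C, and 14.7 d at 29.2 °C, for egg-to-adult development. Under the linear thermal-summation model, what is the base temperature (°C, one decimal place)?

12.9 °C

Equal thermal constants: D₁(T₁ − T_b) = D₂(T₂ − T_b).
26.3·(22.0 − T_b) = 14.7·(29.2 − T_b)
T_b = (26.3·22.0 − 14.7·29.2) / (26.3 − 14.7) = 149.36 / 11.6 = 12.876 °C ≈ 12.9 °C.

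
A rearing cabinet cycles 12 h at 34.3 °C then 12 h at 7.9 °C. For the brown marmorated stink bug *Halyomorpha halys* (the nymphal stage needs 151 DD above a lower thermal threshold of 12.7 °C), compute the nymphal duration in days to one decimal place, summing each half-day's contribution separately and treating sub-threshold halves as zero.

Day half: max(0, 34.3 − 12.7) × 0.5 = 21.6 × 0.5 = 10.80 DD.
Night half: max(0, 7.9 − 12.7) × 0.5 = 0.0 × 0.5 = 0.00 DD.
Per 24 h: 10.80 DD/day.
Duration = 151 / 10.80 = 13.981 ≈ 14.0 days.

14.0 days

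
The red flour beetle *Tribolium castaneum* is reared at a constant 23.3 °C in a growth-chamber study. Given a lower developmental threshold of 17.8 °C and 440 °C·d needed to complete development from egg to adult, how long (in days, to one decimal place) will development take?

80.0 days

Daily accumulation = 23.3 − 17.8 = 5.5 DD/day.
Duration = 440 / 5.5 = 80.000 ≈ 80.0 days.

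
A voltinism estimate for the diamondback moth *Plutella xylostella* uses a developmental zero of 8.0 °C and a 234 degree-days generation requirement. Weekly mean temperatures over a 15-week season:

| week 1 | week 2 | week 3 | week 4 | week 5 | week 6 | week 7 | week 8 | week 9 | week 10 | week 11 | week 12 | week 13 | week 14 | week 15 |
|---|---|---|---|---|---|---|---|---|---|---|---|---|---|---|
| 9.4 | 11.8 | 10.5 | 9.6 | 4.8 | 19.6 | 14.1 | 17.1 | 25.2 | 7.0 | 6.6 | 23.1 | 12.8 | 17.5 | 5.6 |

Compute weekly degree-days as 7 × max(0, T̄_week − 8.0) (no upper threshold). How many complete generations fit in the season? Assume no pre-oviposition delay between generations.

2 generations

Weekly DD (7 × max(0, T̄ − 8.0)): 9.8, 26.6, 17.5, 11.2, 0.0, 81.2, 42.7, 63.7, 120.4, 0.0, 0.0, 105.7, 33.6, 66.5, 0.0.
Season total = 578.9 DD.
Complete generations = ⌊578.9 / 234⌋ = 2.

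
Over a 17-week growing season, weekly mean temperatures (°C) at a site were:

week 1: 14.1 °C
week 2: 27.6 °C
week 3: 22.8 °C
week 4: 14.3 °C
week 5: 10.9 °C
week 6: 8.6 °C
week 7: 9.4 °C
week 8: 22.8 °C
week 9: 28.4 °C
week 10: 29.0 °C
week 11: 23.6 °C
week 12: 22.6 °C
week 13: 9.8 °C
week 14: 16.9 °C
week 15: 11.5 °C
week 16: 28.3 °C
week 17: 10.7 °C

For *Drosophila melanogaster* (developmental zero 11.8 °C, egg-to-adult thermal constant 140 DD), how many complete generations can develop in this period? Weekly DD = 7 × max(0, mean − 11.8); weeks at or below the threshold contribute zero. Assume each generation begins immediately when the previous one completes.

6 generations

Weekly DD (7 × max(0, T̄ − 11.8)): 16.1, 110.6, 77.0, 17.5, 0.0, 0.0, 0.0, 77.0, 116.2, 120.4, 82.6, 75.6, 0.0, 35.7, 0.0, 115.5, 0.0.
Season total = 844.2 DD.
Complete generations = ⌊844.2 / 140⌋ = 6.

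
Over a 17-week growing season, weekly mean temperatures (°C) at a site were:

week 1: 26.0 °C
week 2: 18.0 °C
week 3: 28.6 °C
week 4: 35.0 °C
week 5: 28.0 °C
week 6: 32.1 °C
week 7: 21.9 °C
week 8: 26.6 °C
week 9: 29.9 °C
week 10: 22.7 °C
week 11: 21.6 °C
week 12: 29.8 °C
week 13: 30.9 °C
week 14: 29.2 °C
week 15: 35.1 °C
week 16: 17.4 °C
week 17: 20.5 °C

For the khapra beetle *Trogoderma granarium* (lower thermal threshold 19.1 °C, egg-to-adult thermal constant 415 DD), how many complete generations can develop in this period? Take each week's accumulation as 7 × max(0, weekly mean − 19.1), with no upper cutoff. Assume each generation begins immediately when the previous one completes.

2 generations

Weekly DD (7 × max(0, T̄ − 19.1)): 48.3, 0.0, 66.5, 111.3, 62.3, 91.0, 19.6, 52.5, 75.6, 25.2, 17.5, 74.9, 82.6, 70.7, 112.0, 0.0, 9.8.
Season total = 919.8 DD.
Complete generations = ⌊919.8 / 415⌋ = 2.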